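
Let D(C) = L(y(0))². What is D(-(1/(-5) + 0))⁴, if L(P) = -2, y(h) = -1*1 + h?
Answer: 256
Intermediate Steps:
y(h) = -1 + h
D(C) = 4 (D(C) = (-2)² = 4)
D(-(1/(-5) + 0))⁴ = 4⁴ = 256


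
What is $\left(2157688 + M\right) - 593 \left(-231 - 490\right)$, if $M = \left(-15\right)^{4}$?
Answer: $2635866$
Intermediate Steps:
$M = 50625$
$\left(2157688 + M\right) - 593 \left(-231 - 490\right) = \left(2157688 + 50625\right) - 593 \left(-231 - 490\right) = 2208313 - 593 \left(-721\right) = 2208313 - -427553 = 2208313 + 427553 = 2635866$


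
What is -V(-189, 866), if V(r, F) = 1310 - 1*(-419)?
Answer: -1729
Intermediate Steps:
V(r, F) = 1729 (V(r, F) = 1310 + 419 = 1729)
-V(-189, 866) = -1*1729 = -1729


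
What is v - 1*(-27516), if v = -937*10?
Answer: 18146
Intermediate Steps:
v = -9370
v - 1*(-27516) = -9370 - 1*(-27516) = -9370 + 27516 = 18146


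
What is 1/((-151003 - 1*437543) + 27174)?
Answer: -1/561372 ≈ -1.7814e-6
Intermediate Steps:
1/((-151003 - 1*437543) + 27174) = 1/((-151003 - 437543) + 27174) = 1/(-588546 + 27174) = 1/(-561372) = -1/561372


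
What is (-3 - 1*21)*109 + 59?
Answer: -2557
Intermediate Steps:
(-3 - 1*21)*109 + 59 = (-3 - 21)*109 + 59 = -24*109 + 59 = -2616 + 59 = -2557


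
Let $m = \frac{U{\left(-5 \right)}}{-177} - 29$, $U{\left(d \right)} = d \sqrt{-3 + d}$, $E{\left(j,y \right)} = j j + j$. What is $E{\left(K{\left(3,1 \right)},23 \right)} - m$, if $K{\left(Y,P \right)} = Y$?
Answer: $41 - \frac{10 i \sqrt{2}}{177} \approx 41.0 - 0.079899 i$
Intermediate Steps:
$E{\left(j,y \right)} = j + j^{2}$ ($E{\left(j,y \right)} = j^{2} + j = j + j^{2}$)
$m = -29 + \frac{10 i \sqrt{2}}{177}$ ($m = \frac{\left(-5\right) \sqrt{-3 - 5}}{-177} - 29 = - 5 \sqrt{-8} \left(- \frac{1}{177}\right) - 29 = - 5 \cdot 2 i \sqrt{2} \left(- \frac{1}{177}\right) - 29 = - 10 i \sqrt{2} \left(- \frac{1}{177}\right) - 29 = \frac{10 i \sqrt{2}}{177} - 29 = -29 + \frac{10 i \sqrt{2}}{177} \approx -29.0 + 0.079899 i$)
$E{\left(K{\left(3,1 \right)},23 \right)} - m = 3 \left(1 + 3\right) - \left(-29 + \frac{10 i \sqrt{2}}{177}\right) = 3 \cdot 4 + \left(29 - \frac{10 i \sqrt{2}}{177}\right) = 12 + \left(29 - \frac{10 i \sqrt{2}}{177}\right) = 41 - \frac{10 i \sqrt{2}}{177}$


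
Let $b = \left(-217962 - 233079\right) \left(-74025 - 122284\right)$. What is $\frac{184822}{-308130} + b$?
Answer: $\frac{13641440102432074}{154065} \approx 8.8543 \cdot 10^{10}$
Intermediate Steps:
$b = 88543407669$ ($b = \left(-451041\right) \left(-196309\right) = 88543407669$)
$\frac{184822}{-308130} + b = \frac{184822}{-308130} + 88543407669 = 184822 \left(- \frac{1}{308130}\right) + 88543407669 = - \frac{92411}{154065} + 88543407669 = \frac{13641440102432074}{154065}$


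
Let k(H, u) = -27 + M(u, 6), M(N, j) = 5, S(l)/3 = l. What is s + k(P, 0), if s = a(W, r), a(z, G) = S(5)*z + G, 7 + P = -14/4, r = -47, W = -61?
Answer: -984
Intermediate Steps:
S(l) = 3*l
P = -21/2 (P = -7 - 14/4 = -7 - 14*¼ = -7 - 7/2 = -21/2 ≈ -10.500)
k(H, u) = -22 (k(H, u) = -27 + 5 = -22)
a(z, G) = G + 15*z (a(z, G) = (3*5)*z + G = 15*z + G = G + 15*z)
s = -962 (s = -47 + 15*(-61) = -47 - 915 = -962)
s + k(P, 0) = -962 - 22 = -984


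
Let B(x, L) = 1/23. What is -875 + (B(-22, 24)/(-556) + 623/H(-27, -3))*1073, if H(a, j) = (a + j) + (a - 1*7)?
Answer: -2316176531/204608 ≈ -11320.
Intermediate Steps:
B(x, L) = 1/23
H(a, j) = -7 + j + 2*a (H(a, j) = (a + j) + (a - 7) = (a + j) + (-7 + a) = -7 + j + 2*a)
-875 + (B(-22, 24)/(-556) + 623/H(-27, -3))*1073 = -875 + ((1/23)/(-556) + 623/(-7 - 3 + 2*(-27)))*1073 = -875 + ((1/23)*(-1/556) + 623/(-7 - 3 - 54))*1073 = -875 + (-1/12788 + 623/(-64))*1073 = -875 + (-1/12788 + 623*(-1/64))*1073 = -875 + (-1/12788 - 623/64)*1073 = -875 - 1991747/204608*1073 = -875 - 2137144531/204608 = -2316176531/204608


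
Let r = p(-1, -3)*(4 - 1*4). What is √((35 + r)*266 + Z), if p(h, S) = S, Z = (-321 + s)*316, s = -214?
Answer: 15*I*√710 ≈ 399.69*I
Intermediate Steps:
Z = -169060 (Z = (-321 - 214)*316 = -535*316 = -169060)
r = 0 (r = -3*(4 - 1*4) = -3*(4 - 4) = -3*0 = 0)
√((35 + r)*266 + Z) = √((35 + 0)*266 - 169060) = √(35*266 - 169060) = √(9310 - 169060) = √(-159750) = 15*I*√710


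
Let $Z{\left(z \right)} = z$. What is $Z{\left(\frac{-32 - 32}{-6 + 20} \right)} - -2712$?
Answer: $\frac{18952}{7} \approx 2707.4$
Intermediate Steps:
$Z{\left(\frac{-32 - 32}{-6 + 20} \right)} - -2712 = \frac{-32 - 32}{-6 + 20} - -2712 = - \frac{64}{14} + 2712 = \left(-64\right) \frac{1}{14} + 2712 = - \frac{32}{7} + 2712 = \frac{18952}{7}$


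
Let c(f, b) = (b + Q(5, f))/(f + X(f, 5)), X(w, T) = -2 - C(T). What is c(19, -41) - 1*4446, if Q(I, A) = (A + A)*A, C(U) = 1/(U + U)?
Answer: -744564/169 ≈ -4405.7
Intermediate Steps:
C(U) = 1/(2*U)
Q(I, A) = 2*A**2 (Q(I, A) = (2*A)*A = 2*A**2)
X(w, T) = -2 - 1/(2*T)
c(f, b) = (b + 2*f**2)/(-21/10 + f) (c(f, b) = (b + 2*f**2)/(f + (-2 - 1/2/5)) = (b + 2*f**2)/(f + (-2 - 1/2*1/5)) = (b + 2*f**2)/(f + (-2 - 1/10)) = (b + 2*f**2)/(f - 21/10) = (b + 2*f**2)/(-21/10 + f))
c(19, -41) - 1*4446 = 10*(-41 + 2*19**2)/(-21 + 10*19) - 1*4446 = 10*(-41 + 2*361)/(-21 + 190) - 4446 = 10*(-41 + 722)/169 - 4446 = 10*(1/169)*681 - 4446 = 6810/169 - 4446 = -744564/169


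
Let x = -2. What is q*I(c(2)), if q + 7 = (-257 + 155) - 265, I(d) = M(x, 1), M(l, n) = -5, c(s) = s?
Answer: 1870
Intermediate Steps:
I(d) = -5
q = -374 (q = -7 + ((-257 + 155) - 265) = -7 + (-102 - 265) = -7 - 367 = -374)
q*I(c(2)) = -374*(-5) = 1870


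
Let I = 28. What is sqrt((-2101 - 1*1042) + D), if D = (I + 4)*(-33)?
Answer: I*sqrt(4199) ≈ 64.8*I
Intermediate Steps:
D = -1056 (D = (28 + 4)*(-33) = 32*(-33) = -1056)
sqrt((-2101 - 1*1042) + D) = sqrt((-2101 - 1*1042) - 1056) = sqrt((-2101 - 1042) - 1056) = sqrt(-3143 - 1056) = sqrt(-4199) = I*sqrt(4199)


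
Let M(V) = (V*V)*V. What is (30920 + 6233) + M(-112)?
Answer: -1367775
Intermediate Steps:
M(V) = V³ (M(V) = V²*V = V³)
(30920 + 6233) + M(-112) = (30920 + 6233) + (-112)³ = 37153 - 1404928 = -1367775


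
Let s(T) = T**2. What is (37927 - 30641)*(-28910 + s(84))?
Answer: -159228244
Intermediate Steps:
(37927 - 30641)*(-28910 + s(84)) = (37927 - 30641)*(-28910 + 84**2) = 7286*(-28910 + 7056) = 7286*(-21854) = -159228244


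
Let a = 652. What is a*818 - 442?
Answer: 532894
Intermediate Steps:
a*818 - 442 = 652*818 - 442 = 533336 - 442 = 532894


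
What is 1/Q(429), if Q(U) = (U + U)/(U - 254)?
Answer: 175/858 ≈ 0.20396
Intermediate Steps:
Q(U) = 2*U/(-254 + U) (Q(U) = (2*U)/(-254 + U) = 2*U/(-254 + U))
1/Q(429) = 1/(2*429/(-254 + 429)) = 1/(2*429/175) = 1/(2*429*(1/175)) = 1/(858/175) = 175/858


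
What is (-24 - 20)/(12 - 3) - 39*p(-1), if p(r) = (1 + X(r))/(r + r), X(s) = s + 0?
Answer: -44/9 ≈ -4.8889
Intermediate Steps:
X(s) = s
p(r) = (1 + r)/(2*r) (p(r) = (1 + r)/(r + r) = (1 + r)/((2*r)) = (1 + r)*(1/(2*r)) = (1 + r)/(2*r))
(-24 - 20)/(12 - 3) - 39*p(-1) = (-24 - 20)/(12 - 3) - 39*(1 - 1)/(2*(-1)) = -44/9 - 39*(-1)*0/2 = -44*1/9 - 39*0 = -44/9 + 0 = -44/9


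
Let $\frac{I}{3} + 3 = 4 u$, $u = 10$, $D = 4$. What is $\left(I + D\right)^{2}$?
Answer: $13225$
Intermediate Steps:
$I = 111$ ($I = -9 + 3 \cdot 4 \cdot 10 = -9 + 3 \cdot 40 = -9 + 120 = 111$)
$\left(I + D\right)^{2} = \left(111 + 4\right)^{2} = 115^{2} = 13225$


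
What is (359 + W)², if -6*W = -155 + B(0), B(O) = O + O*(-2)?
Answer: 5331481/36 ≈ 1.4810e+5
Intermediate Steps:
B(O) = -O (B(O) = O - 2*O = -O)
W = 155/6 (W = -(-155 - 1*0)/6 = -(-155 + 0)/6 = -⅙*(-155) = 155/6 ≈ 25.833)
(359 + W)² = (359 + 155/6)² = (2309/6)² = 5331481/36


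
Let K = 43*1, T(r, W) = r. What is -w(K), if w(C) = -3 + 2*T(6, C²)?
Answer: -9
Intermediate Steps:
K = 43
w(C) = 9 (w(C) = -3 + 2*6 = -3 + 12 = 9)
-w(K) = -1*9 = -9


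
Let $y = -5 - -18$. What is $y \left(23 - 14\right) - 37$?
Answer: $80$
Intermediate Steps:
$y = 13$ ($y = -5 + 18 = 13$)
$y \left(23 - 14\right) - 37 = 13 \left(23 - 14\right) - 37 = 13 \cdot 9 - 37 = 117 - 37 = 80$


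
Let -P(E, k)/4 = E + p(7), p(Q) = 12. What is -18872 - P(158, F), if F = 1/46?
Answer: -18192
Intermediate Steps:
F = 1/46 ≈ 0.021739
P(E, k) = -48 - 4*E (P(E, k) = -4*(E + 12) = -4*(12 + E) = -48 - 4*E)
-18872 - P(158, F) = -18872 - (-48 - 4*158) = -18872 - (-48 - 632) = -18872 - 1*(-680) = -18872 + 680 = -18192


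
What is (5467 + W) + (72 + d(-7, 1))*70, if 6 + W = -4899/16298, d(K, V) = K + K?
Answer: 155168359/16298 ≈ 9520.7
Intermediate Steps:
d(K, V) = 2*K
W = -102687/16298 (W = -6 - 4899/16298 = -102687/16298 ≈ -6.3006)
(5467 + W) + (72 + d(-7, 1))*70 = (5467 - 102687/16298) + (72 + 2*(-7))*70 = 88998479/16298 + (72 - 14)*70 = 88998479/16298 + 58*70 = 88998479/16298 + 4060 = 155168359/16298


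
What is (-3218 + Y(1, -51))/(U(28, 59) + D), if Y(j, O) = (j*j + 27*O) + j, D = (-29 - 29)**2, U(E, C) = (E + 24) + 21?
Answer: -4593/3437 ≈ -1.3363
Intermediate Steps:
U(E, C) = 45 + E (U(E, C) = (24 + E) + 21 = 45 + E)
D = 3364 (D = (-58)**2 = 3364)
Y(j, O) = j + j**2 + 27*O (Y(j, O) = (j**2 + 27*O) + j = j + j**2 + 27*O)
(-3218 + Y(1, -51))/(U(28, 59) + D) = (-3218 + (1 + 1**2 + 27*(-51)))/((45 + 28) + 3364) = (-3218 + (1 + 1 - 1377))/(73 + 3364) = (-3218 - 1375)/3437 = -4593*1/3437 = -4593/3437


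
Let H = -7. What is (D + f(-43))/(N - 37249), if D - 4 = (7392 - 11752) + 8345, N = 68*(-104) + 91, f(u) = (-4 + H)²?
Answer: -411/4423 ≈ -0.092923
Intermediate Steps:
f(u) = 121 (f(u) = (-4 - 7)² = (-11)² = 121)
N = -6981 (N = -7072 + 91 = -6981)
D = 3989 (D = 4 + ((7392 - 11752) + 8345) = 4 + (-4360 + 8345) = 4 + 3985 = 3989)
(D + f(-43))/(N - 37249) = (3989 + 121)/(-6981 - 37249) = 4110/(-44230) = 4110*(-1/44230) = -411/4423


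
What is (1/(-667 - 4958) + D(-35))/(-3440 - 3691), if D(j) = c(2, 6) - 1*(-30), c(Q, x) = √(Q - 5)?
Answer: -168749/40111875 - I*√3/7131 ≈ -0.004207 - 0.00024289*I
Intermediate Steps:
c(Q, x) = √(-5 + Q)
D(j) = 30 + I*√3 (D(j) = √(-5 + 2) - 1*(-30) = √(-3) + 30 = I*√3 + 30 = 30 + I*√3)
(1/(-667 - 4958) + D(-35))/(-3440 - 3691) = (1/(-667 - 4958) + (30 + I*√3))/(-3440 - 3691) = (1/(-5625) + (30 + I*√3))/(-7131) = (-1/5625 + (30 + I*√3))*(-1/7131) = (168749/5625 + I*√3)*(-1/7131) = -168749/40111875 - I*√3/7131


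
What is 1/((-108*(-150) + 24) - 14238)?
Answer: 1/1986 ≈ 0.00050353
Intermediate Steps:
1/((-108*(-150) + 24) - 14238) = 1/((16200 + 24) - 14238) = 1/(16224 - 14238) = 1/1986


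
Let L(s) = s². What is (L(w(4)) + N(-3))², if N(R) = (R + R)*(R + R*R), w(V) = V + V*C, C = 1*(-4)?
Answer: 11664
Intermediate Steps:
C = -4
w(V) = -3*V (w(V) = V + V*(-4) = V - 4*V = -3*V)
N(R) = 2*R*(R + R²) (N(R) = (2*R)*(R + R²) = 2*R*(R + R²))
(L(w(4)) + N(-3))² = ((-3*4)² + 2*(-3)²*(1 - 3))² = ((-12)² + 2*9*(-2))² = (144 - 36)² = 108² = 11664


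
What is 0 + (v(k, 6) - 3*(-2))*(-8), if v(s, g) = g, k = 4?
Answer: -96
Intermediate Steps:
0 + (v(k, 6) - 3*(-2))*(-8) = 0 + (6 - 3*(-2))*(-8) = 0 + (6 + 6)*(-8) = 0 + 12*(-8) = 0 - 96 = -96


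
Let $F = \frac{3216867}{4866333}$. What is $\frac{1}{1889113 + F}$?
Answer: $\frac{1622111}{3064352049832} \approx 5.2935 \cdot 10^{-7}$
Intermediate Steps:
$F = \frac{1072289}{1622111}$ ($F = 3216867 \cdot \frac{1}{4866333} = \frac{1072289}{1622111} \approx 0.66105$)
$\frac{1}{1889113 + F} = \frac{1}{1889113 + \frac{1072289}{1622111}} = \frac{1}{\frac{3064352049832}{1622111}} = \frac{1622111}{3064352049832}$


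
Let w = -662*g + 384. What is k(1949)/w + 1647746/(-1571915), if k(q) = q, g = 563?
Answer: -616555748547/585258536630 ≈ -1.0535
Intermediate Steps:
w = -372322 (w = -662*563 + 384 = -372706 + 384 = -372322)
k(1949)/w + 1647746/(-1571915) = 1949/(-372322) + 1647746/(-1571915) = 1949*(-1/372322) + 1647746*(-1/1571915) = -1949/372322 - 1647746/1571915 = -616555748547/585258536630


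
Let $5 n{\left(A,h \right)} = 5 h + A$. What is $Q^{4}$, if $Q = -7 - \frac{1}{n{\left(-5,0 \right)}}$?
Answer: $1296$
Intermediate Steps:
$n{\left(A,h \right)} = h + \frac{A}{5}$ ($n{\left(A,h \right)} = \frac{5 h + A}{5} = \frac{A + 5 h}{5} = h + \frac{A}{5}$)
$Q = -6$ ($Q = -7 - \frac{1}{0 + \frac{1}{5} \left(-5\right)} = -7 - \frac{1}{0 - 1} = -7 - \frac{1}{-1} = -7 - -1 = -7 + 1 = -6$)
$Q^{4} = \left(-6\right)^{4} = 1296$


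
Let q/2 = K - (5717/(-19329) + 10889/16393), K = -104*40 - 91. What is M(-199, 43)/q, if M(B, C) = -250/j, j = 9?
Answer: 13202512375/4041269631741 ≈ 0.0032669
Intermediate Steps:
M(B, C) = -250/9
K = -4251 (K = -4160 - 91 = -4251)
q = -2694179754494/316860297 (q = 2*(-4251 - (5717/(-19329) + 10889/16393)) = 2*(-4251 - (5717*(-1/19329) + 10889*(1/16393))) = 2*(-4251 - (-5717/19329 + 10889/16393)) = 2*(-4251 - 1*116754700/316860297) = 2*(-4251 - 116754700/316860297) = 2*(-1347089877247/316860297) = -2694179754494/316860297 ≈ -8502.7)
M(-199, 43)/q = -250/(9*(-2694179754494/316860297)) = -250/9*(-316860297/2694179754494) = 13202512375/4041269631741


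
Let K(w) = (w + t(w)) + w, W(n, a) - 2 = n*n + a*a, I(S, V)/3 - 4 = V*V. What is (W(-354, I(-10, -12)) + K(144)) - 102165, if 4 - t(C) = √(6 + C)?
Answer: 220581 - 5*√6 ≈ 2.2057e+5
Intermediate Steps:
I(S, V) = 12 + 3*V² (I(S, V) = 12 + 3*(V*V) = 12 + 3*V²)
t(C) = 4 - √(6 + C)
W(n, a) = 2 + a² + n² (W(n, a) = 2 + (n*n + a*a) = 2 + (n² + a²) = 2 + (a² + n²) = 2 + a² + n²)
K(w) = 4 - √(6 + w) + 2*w (K(w) = (w + (4 - √(6 + w))) + w = (4 + w - √(6 + w)) + w = 4 - √(6 + w) + 2*w)
(W(-354, I(-10, -12)) + K(144)) - 102165 = ((2 + (12 + 3*(-12)²)² + (-354)²) + (4 - √(6 + 144) + 2*144)) - 102165 = ((2 + (12 + 3*144)² + 125316) + (4 - √150 + 288)) - 102165 = ((2 + (12 + 432)² + 125316) + (4 - 5*√6 + 288)) - 102165 = ((2 + 444² + 125316) + (4 - 5*√6 + 288)) - 102165 = ((2 + 197136 + 125316) + (292 - 5*√6)) - 102165 = (322454 + (292 - 5*√6)) - 102165 = (322746 - 5*√6) - 102165 = 220581 - 5*√6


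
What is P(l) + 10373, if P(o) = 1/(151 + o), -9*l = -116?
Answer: 15300184/1475 ≈ 10373.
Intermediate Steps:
l = 116/9 (l = -1/9*(-116) = 116/9 ≈ 12.889)
P(l) + 10373 = 1/(151 + 116/9) + 10373 = 1/(1475/9) + 10373 = 9/1475 + 10373 = 15300184/1475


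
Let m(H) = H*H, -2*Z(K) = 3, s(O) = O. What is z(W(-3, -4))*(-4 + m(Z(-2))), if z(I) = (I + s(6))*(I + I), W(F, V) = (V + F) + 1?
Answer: 0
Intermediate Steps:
Z(K) = -3/2 (Z(K) = -½*3 = -3/2)
W(F, V) = 1 + F + V (W(F, V) = (F + V) + 1 = 1 + F + V)
z(I) = 2*I*(6 + I) (z(I) = (I + 6)*(I + I) = (6 + I)*(2*I) = 2*I*(6 + I))
m(H) = H²
z(W(-3, -4))*(-4 + m(Z(-2))) = (2*(1 - 3 - 4)*(6 + (1 - 3 - 4)))*(-4 + (-3/2)²) = (2*(-6)*(6 - 6))*(-4 + 9/4) = (2*(-6)*0)*(-7/4) = 0*(-7/4) = 0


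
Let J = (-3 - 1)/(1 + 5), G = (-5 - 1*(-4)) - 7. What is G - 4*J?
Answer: -16/3 ≈ -5.3333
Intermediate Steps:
G = -8 (G = (-5 + 4) - 7 = -1 - 7 = -8)
J = -⅔ (J = -4/6 = -4*⅙ = -⅔ ≈ -0.66667)
G - 4*J = -8 - 4*(-⅔) = -8 + 8/3 = -16/3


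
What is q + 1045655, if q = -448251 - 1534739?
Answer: -937335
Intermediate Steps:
q = -1982990
q + 1045655 = -1982990 + 1045655 = -937335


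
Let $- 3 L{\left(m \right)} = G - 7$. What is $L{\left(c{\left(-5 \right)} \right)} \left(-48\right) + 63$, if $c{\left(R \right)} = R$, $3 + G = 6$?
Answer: $-1$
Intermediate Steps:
$G = 3$ ($G = -3 + 6 = 3$)
$L{\left(m \right)} = \frac{4}{3}$ ($L{\left(m \right)} = - \frac{3 - 7}{3} = \left(- \frac{1}{3}\right) \left(-4\right) = \frac{4}{3}$)
$L{\left(c{\left(-5 \right)} \right)} \left(-48\right) + 63 = \frac{4}{3} \left(-48\right) + 63 = -64 + 63 = -1$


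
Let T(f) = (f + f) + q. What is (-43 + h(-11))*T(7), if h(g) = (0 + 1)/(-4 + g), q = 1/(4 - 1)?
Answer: -27778/45 ≈ -617.29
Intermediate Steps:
q = ⅓ (q = 1/3 = ⅓ ≈ 0.33333)
h(g) = 1/(-4 + g)
T(f) = ⅓ + 2*f (T(f) = (f + f) + ⅓ = 2*f + ⅓ = ⅓ + 2*f)
(-43 + h(-11))*T(7) = (-43 + 1/(-4 - 11))*(⅓ + 2*7) = (-43 + 1/(-15))*(⅓ + 14) = (-43 - 1/15)*(43/3) = -646/15*43/3 = -27778/45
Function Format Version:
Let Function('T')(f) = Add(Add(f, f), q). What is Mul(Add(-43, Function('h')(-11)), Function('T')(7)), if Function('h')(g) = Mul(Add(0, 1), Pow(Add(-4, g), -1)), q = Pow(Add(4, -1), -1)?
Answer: Rational(-27778, 45) ≈ -617.29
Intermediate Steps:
q = Rational(1, 3) (q = Pow(3, -1) = Rational(1, 3) ≈ 0.33333)
Function('h')(g) = Pow(Add(-4, g), -1) (Function('h')(g) = Mul(1, Pow(Add(-4, g), -1)) = Pow(Add(-4, g), -1))
Function('T')(f) = Add(Rational(1, 3), Mul(2, f)) (Function('T')(f) = Add(Add(f, f), Rational(1, 3)) = Add(Mul(2, f), Rational(1, 3)) = Add(Rational(1, 3), Mul(2, f)))
Mul(Add(-43, Function('h')(-11)), Function('T')(7)) = Mul(Add(-43, Pow(Add(-4, -11), -1)), Add(Rational(1, 3), Mul(2, 7))) = Mul(Add(-43, Pow(-15, -1)), Add(Rational(1, 3), 14)) = Mul(Add(-43, Rational(-1, 15)), Rational(43, 3)) = Mul(Rational(-646, 15), Rational(43, 3)) = Rational(-27778, 45)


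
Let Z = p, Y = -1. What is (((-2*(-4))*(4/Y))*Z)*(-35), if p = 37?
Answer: 41440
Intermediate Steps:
Z = 37
(((-2*(-4))*(4/Y))*Z)*(-35) = (((-2*(-4))*(4/(-1)))*37)*(-35) = ((8*(4*(-1)))*37)*(-35) = ((8*(-4))*37)*(-35) = -32*37*(-35) = -1184*(-35) = 41440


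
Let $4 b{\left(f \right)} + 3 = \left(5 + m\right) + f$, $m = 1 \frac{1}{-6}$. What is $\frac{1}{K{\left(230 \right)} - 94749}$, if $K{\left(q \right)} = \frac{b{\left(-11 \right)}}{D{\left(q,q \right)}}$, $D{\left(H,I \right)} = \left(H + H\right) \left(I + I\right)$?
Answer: $- \frac{1015680}{96234664331} \approx -1.0554 \cdot 10^{-5}$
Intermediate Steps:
$m = - \frac{1}{6}$ ($m = 1 \left(- \frac{1}{6}\right) = - \frac{1}{6} \approx -0.16667$)
$D{\left(H,I \right)} = 4 H I$ ($D{\left(H,I \right)} = 2 H 2 I = 4 H I$)
$b{\left(f \right)} = \frac{11}{24} + \frac{f}{4}$ ($b{\left(f \right)} = - \frac{3}{4} + \frac{\left(5 - \frac{1}{6}\right) + f}{4} = - \frac{3}{4} + \frac{\frac{29}{6} + f}{4} = - \frac{3}{4} + \left(\frac{29}{24} + \frac{f}{4}\right) = \frac{11}{24} + \frac{f}{4}$)
$K{\left(q \right)} = - \frac{55}{96 q^{2}}$ ($K{\left(q \right)} = \frac{\frac{11}{24} + \frac{1}{4} \left(-11\right)}{4 q q} = \frac{\frac{11}{24} - \frac{11}{4}}{4 q^{2}} = - \frac{55 \frac{1}{4 q^{2}}}{24} = - \frac{55}{96 q^{2}}$)
$\frac{1}{K{\left(230 \right)} - 94749} = \frac{1}{- \frac{55}{96 \cdot 52900} - 94749} = \frac{1}{\left(- \frac{55}{96}\right) \frac{1}{52900} - 94749} = \frac{1}{- \frac{11}{1015680} - 94749} = \frac{1}{- \frac{96234664331}{1015680}} = - \frac{1015680}{96234664331}$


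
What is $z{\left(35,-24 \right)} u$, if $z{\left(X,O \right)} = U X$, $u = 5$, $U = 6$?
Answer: $1050$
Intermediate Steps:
$z{\left(X,O \right)} = 6 X$
$z{\left(35,-24 \right)} u = 6 \cdot 35 \cdot 5 = 210 \cdot 5 = 1050$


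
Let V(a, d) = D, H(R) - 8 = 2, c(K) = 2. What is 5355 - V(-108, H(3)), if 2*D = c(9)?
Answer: 5354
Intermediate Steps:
H(R) = 10 (H(R) = 8 + 2 = 10)
D = 1 (D = (½)*2 = 1)
V(a, d) = 1
5355 - V(-108, H(3)) = 5355 - 1*1 = 5355 - 1 = 5354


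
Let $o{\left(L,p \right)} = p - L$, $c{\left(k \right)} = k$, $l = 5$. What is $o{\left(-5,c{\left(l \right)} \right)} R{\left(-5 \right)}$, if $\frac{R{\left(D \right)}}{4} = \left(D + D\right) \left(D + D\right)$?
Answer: $4000$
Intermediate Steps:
$R{\left(D \right)} = 16 D^{2}$ ($R{\left(D \right)} = 4 \left(D + D\right) \left(D + D\right) = 4 \cdot 2 D 2 D = 4 \cdot 4 D^{2} = 16 D^{2}$)
$o{\left(-5,c{\left(l \right)} \right)} R{\left(-5 \right)} = \left(5 - -5\right) 16 \left(-5\right)^{2} = \left(5 + 5\right) 16 \cdot 25 = 10 \cdot 400 = 4000$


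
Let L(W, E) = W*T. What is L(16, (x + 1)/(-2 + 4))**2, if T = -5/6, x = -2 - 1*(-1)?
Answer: 1600/9 ≈ 177.78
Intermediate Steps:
x = -1 (x = -2 + 1 = -1)
T = -5/6 (T = -5*1/6 = -5/6 ≈ -0.83333)
L(W, E) = -5*W/6 (L(W, E) = W*(-5/6) = -5*W/6)
L(16, (x + 1)/(-2 + 4))**2 = (-5/6*16)**2 = (-40/3)**2 = 1600/9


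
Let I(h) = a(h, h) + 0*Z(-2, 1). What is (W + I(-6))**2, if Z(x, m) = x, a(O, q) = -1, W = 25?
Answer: 576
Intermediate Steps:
I(h) = -1 (I(h) = -1 + 0*(-2) = -1 + 0 = -1)
(W + I(-6))**2 = (25 - 1)**2 = 24**2 = 576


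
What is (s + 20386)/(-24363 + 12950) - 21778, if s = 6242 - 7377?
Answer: -248571565/11413 ≈ -21780.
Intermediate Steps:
s = -1135
(s + 20386)/(-24363 + 12950) - 21778 = (-1135 + 20386)/(-24363 + 12950) - 21778 = 19251/(-11413) - 21778 = 19251*(-1/11413) - 21778 = -19251/11413 - 21778 = -248571565/11413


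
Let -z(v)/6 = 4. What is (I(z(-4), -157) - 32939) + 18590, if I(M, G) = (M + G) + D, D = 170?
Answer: -14360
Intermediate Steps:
z(v) = -24 (z(v) = -6*4 = -24)
I(M, G) = 170 + G + M (I(M, G) = (M + G) + 170 = (G + M) + 170 = 170 + G + M)
(I(z(-4), -157) - 32939) + 18590 = ((170 - 157 - 24) - 32939) + 18590 = (-11 - 32939) + 18590 = -32950 + 18590 = -14360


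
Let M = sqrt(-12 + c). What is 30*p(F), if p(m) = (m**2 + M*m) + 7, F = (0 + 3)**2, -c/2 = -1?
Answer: 2640 + 270*I*sqrt(10) ≈ 2640.0 + 853.82*I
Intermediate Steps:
c = 2 (c = -2*(-1) = 2)
M = I*sqrt(10) (M = sqrt(-12 + 2) = sqrt(-10) = I*sqrt(10) ≈ 3.1623*I)
F = 9 (F = 3**2 = 9)
p(m) = 7 + m**2 + I*m*sqrt(10) (p(m) = (m**2 + (I*sqrt(10))*m) + 7 = (m**2 + I*m*sqrt(10)) + 7 = 7 + m**2 + I*m*sqrt(10))
30*p(F) = 30*(7 + 9**2 + I*9*sqrt(10)) = 30*(7 + 81 + 9*I*sqrt(10)) = 30*(88 + 9*I*sqrt(10)) = 2640 + 270*I*sqrt(10)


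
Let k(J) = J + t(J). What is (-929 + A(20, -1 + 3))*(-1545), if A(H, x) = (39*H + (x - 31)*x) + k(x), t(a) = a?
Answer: 313635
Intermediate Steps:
k(J) = 2*J (k(J) = J + J = 2*J)
A(H, x) = 2*x + 39*H + x*(-31 + x) (A(H, x) = (39*H + (x - 31)*x) + 2*x = (39*H + (-31 + x)*x) + 2*x = (39*H + x*(-31 + x)) + 2*x = 2*x + 39*H + x*(-31 + x))
(-929 + A(20, -1 + 3))*(-1545) = (-929 + ((-1 + 3)² - 29*(-1 + 3) + 39*20))*(-1545) = (-929 + (2² - 29*2 + 780))*(-1545) = (-929 + (4 - 58 + 780))*(-1545) = (-929 + 726)*(-1545) = -203*(-1545) = 313635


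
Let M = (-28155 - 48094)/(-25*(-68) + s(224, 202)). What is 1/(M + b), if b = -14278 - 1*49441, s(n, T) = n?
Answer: -1924/122671605 ≈ -1.5684e-5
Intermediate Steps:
M = -76249/1924 (M = (-28155 - 48094)/(-25*(-68) + 224) = -76249/(1700 + 224) = -76249/1924 ≈ -39.630)
b = -63719 (b = -14278 - 49441 = -63719)
1/(M + b) = 1/(-76249/1924 - 63719) = 1/(-122671605/1924) = -1924/122671605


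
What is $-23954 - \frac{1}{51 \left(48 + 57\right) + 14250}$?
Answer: $- \frac{469618171}{19605} \approx -23954.0$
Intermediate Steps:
$-23954 - \frac{1}{51 \left(48 + 57\right) + 14250} = -23954 - \frac{1}{51 \cdot 105 + 14250} = -23954 - \frac{1}{5355 + 14250} = -23954 - \frac{1}{19605} = - \frac{469618171}{19605}$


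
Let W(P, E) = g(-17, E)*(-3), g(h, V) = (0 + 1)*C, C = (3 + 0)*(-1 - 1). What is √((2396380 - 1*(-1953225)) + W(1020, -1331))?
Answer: √4349623 ≈ 2085.6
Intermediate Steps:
C = -6 (C = 3*(-2) = -6)
g(h, V) = -6 (g(h, V) = (0 + 1)*(-6) = 1*(-6) = -6)
W(P, E) = 18 (W(P, E) = -6*(-3) = 18)
√((2396380 - 1*(-1953225)) + W(1020, -1331)) = √((2396380 - 1*(-1953225)) + 18) = √((2396380 + 1953225) + 18) = √(4349605 + 18) = √4349623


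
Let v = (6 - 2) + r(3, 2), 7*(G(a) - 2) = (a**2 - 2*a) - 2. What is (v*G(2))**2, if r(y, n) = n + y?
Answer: 11664/49 ≈ 238.04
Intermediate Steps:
G(a) = 12/7 - 2*a/7 + a**2/7 (G(a) = 2 + ((a**2 - 2*a) - 2)/7 = 2 + (-2 + a**2 - 2*a)/7 = 2 + (-2/7 - 2*a/7 + a**2/7) = 12/7 - 2*a/7 + a**2/7)
v = 9 (v = (6 - 2) + (2 + 3) = 4 + 5 = 9)
(v*G(2))**2 = (9*(12/7 - 2/7*2 + (1/7)*2**2))**2 = (9*(12/7 - 4/7 + (1/7)*4))**2 = (9*(12/7 - 4/7 + 4/7))**2 = (9*(12/7))**2 = (108/7)**2 = 11664/49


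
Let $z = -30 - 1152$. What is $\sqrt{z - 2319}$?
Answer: $3 i \sqrt{389} \approx 59.169 i$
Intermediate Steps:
$z = -1182$ ($z = -30 - 1152 = -1182$)
$\sqrt{z - 2319} = \sqrt{-1182 - 2319} = \sqrt{-3501} = 3 i \sqrt{389}$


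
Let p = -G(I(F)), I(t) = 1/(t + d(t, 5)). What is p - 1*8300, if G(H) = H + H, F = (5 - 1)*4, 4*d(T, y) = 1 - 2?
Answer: -522908/63 ≈ -8300.1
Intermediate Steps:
d(T, y) = -1/4 (d(T, y) = (1 - 2)/4 = (1/4)*(-1) = -1/4)
F = 16 (F = 4*4 = 16)
I(t) = 1/(-1/4 + t) (I(t) = 1/(t - 1/4) = 1/(-1/4 + t))
G(H) = 2*H
p = -8/63 (p = -2*4/(-1 + 4*16) = -2*4/(-1 + 64) = -2*4/63 = -1*8/63 = -8/63 ≈ -0.12698)
p - 1*8300 = -8/63 - 1*8300 = -8/63 - 8300 = -522908/63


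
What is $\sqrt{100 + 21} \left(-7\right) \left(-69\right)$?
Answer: $5313$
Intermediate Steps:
$\sqrt{100 + 21} \left(-7\right) \left(-69\right) = \sqrt{121} \left(-7\right) \left(-69\right) = 11 \left(-7\right) \left(-69\right) = \left(-77\right) \left(-69\right) = 5313$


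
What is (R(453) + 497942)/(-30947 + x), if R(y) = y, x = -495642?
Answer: -498395/526589 ≈ -0.94646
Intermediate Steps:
(R(453) + 497942)/(-30947 + x) = (453 + 497942)/(-30947 - 495642) = 498395/(-526589) = 498395*(-1/526589) = -498395/526589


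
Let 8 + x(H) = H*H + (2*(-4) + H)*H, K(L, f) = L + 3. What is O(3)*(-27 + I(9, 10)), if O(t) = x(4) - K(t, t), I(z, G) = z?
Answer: 252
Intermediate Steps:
K(L, f) = 3 + L
x(H) = -8 + H**2 + H*(-8 + H) (x(H) = -8 + (H*H + (2*(-4) + H)*H) = -8 + (H**2 + (-8 + H)*H) = -8 + (H**2 + H*(-8 + H)) = -8 + H**2 + H*(-8 + H))
O(t) = -11 - t (O(t) = (-8 - 8*4 + 2*4**2) - (3 + t) = (-8 - 32 + 2*16) + (-3 - t) = (-8 - 32 + 32) + (-3 - t) = -8 + (-3 - t) = -11 - t)
O(3)*(-27 + I(9, 10)) = (-11 - 1*3)*(-27 + 9) = (-11 - 3)*(-18) = -14*(-18) = 252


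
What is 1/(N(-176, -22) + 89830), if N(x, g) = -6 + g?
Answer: 1/89802 ≈ 1.1136e-5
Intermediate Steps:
1/(N(-176, -22) + 89830) = 1/((-6 - 22) + 89830) = 1/(-28 + 89830) = 1/89802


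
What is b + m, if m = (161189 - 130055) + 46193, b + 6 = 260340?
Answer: 337661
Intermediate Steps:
b = 260334 (b = -6 + 260340 = 260334)
m = 77327 (m = 31134 + 46193 = 77327)
b + m = 260334 + 77327 = 337661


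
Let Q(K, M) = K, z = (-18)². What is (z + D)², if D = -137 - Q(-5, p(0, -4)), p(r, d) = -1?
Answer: 36864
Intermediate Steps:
z = 324
D = -132 (D = -137 - 1*(-5) = -137 + 5 = -132)
(z + D)² = (324 - 132)² = 192² = 36864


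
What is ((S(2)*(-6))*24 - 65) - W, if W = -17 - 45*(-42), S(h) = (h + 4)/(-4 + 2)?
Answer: -1506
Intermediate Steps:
S(h) = -2 - h/2 (S(h) = (4 + h)/(-2) = (4 + h)*(-1/2) = -2 - h/2)
W = 1873 (W = -17 + 1890 = 1873)
((S(2)*(-6))*24 - 65) - W = (((-2 - 1/2*2)*(-6))*24 - 65) - 1*1873 = (((-2 - 1)*(-6))*24 - 65) - 1873 = (-3*(-6)*24 - 65) - 1873 = (18*24 - 65) - 1873 = (432 - 65) - 1873 = 367 - 1873 = -1506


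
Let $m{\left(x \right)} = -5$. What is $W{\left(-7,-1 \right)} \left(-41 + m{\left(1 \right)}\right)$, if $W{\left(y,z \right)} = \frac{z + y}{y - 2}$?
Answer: $- \frac{368}{9} \approx -40.889$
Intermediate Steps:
$W{\left(y,z \right)} = \frac{y + z}{-2 + y}$
$W{\left(-7,-1 \right)} \left(-41 + m{\left(1 \right)}\right) = \frac{-7 - 1}{-2 - 7} \left(-41 - 5\right) = \frac{1}{-9} \left(-8\right) \left(-46\right) = \left(- \frac{1}{9}\right) \left(-8\right) \left(-46\right) = \frac{8}{9} \left(-46\right) = - \frac{368}{9}$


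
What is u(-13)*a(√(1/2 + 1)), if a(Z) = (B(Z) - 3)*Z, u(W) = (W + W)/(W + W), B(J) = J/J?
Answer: -√6 ≈ -2.4495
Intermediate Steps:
B(J) = 1
u(W) = 1 (u(W) = (2*W)/((2*W)) = (2*W)*(1/(2*W)) = 1)
a(Z) = -2*Z (a(Z) = (1 - 3)*Z = -2*Z)
u(-13)*a(√(1/2 + 1)) = 1*(-2*√(1/2 + 1)) = 1*(-2*√(½ + 1)) = 1*(-√6) = -√6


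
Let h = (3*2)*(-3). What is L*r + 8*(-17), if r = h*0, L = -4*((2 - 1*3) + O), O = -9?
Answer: -136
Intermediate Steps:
h = -18 (h = 6*(-3) = -18)
L = 40 (L = -4*((2 - 1*3) - 9) = -4*((2 - 3) - 9) = -4*(-1 - 9) = -4*(-10) = 40)
r = 0 (r = -18*0 = 0)
L*r + 8*(-17) = 40*0 + 8*(-17) = 0 - 136 = -136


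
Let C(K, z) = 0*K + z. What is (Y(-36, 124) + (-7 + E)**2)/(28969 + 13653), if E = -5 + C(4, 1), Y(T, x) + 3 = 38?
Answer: 78/21311 ≈ 0.0036601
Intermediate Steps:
C(K, z) = z (C(K, z) = 0 + z = z)
Y(T, x) = 35 (Y(T, x) = -3 + 38 = 35)
E = -4 (E = -5 + 1 = -4)
(Y(-36, 124) + (-7 + E)**2)/(28969 + 13653) = (35 + (-7 - 4)**2)/(28969 + 13653) = (35 + (-11)**2)/42622 = (35 + 121)*(1/42622) = 156*(1/42622) = 78/21311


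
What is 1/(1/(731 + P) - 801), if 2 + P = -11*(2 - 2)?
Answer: -729/583928 ≈ -0.0012484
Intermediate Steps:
P = -2 (P = -2 - 11*(2 - 2) = -2 - 11*0 = -2 + 0 = -2)
1/(1/(731 + P) - 801) = 1/(1/(731 - 2) - 801) = 1/(1/729 - 801) = 1/(-583928/729) = -729/583928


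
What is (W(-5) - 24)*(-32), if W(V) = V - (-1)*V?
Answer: 1088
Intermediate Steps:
W(V) = 2*V (W(V) = V + V = 2*V)
(W(-5) - 24)*(-32) = (2*(-5) - 24)*(-32) = (-10 - 24)*(-32) = -34*(-32) = 1088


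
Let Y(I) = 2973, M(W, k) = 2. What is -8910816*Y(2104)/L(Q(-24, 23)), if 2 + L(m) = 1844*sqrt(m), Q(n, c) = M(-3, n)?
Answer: -13245927984/1700167 - 12212745601248*sqrt(2)/1700167 ≈ -1.0166e+7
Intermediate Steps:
Q(n, c) = 2
L(m) = -2 + 1844*sqrt(m)
-8910816*Y(2104)/L(Q(-24, 23)) = -8910816*2973/(-2 + 1844*sqrt(2)) = -8910816/(-2/2973 + 1844*sqrt(2)/2973)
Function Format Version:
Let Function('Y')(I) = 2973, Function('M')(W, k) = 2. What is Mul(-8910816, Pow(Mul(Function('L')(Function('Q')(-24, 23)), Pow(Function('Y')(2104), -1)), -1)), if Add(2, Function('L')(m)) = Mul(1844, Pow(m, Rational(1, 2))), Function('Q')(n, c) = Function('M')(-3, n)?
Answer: Add(Rational(-13245927984, 1700167), Mul(Rational(-12212745601248, 1700167), Pow(2, Rational(1, 2)))) ≈ -1.0166e+7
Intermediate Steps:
Function('Q')(n, c) = 2
Function('L')(m) = Add(-2, Mul(1844, Pow(m, Rational(1, 2))))
Mul(-8910816, Pow(Mul(Function('L')(Function('Q')(-24, 23)), Pow(Function('Y')(2104), -1)), -1)) = Mul(-8910816, Pow(Mul(Add(-2, Mul(1844, Pow(2, Rational(1, 2)))), Pow(2973, -1)), -1)) = Mul(-8910816, Pow(Mul(Add(-2, Mul(1844, Pow(2, Rational(1, 2)))), Rational(1, 2973)), -1)) = Mul(-8910816, Pow(Add(Rational(-2, 2973), Mul(Rational(1844, 2973), Pow(2, Rational(1, 2)))), -1))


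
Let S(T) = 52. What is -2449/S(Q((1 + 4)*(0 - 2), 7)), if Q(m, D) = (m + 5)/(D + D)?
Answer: -2449/52 ≈ -47.096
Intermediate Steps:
Q(m, D) = (5 + m)/(2*D) (Q(m, D) = (5 + m)/((2*D)) = (5 + m)*(1/(2*D)) = (5 + m)/(2*D))
-2449/S(Q((1 + 4)*(0 - 2), 7)) = -2449/52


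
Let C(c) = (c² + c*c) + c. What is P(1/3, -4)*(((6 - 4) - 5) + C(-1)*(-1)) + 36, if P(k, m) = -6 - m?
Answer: 44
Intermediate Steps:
C(c) = c + 2*c² (C(c) = (c² + c²) + c = 2*c² + c = c + 2*c²)
P(1/3, -4)*(((6 - 4) - 5) + C(-1)*(-1)) + 36 = (-6 - 1*(-4))*(((6 - 4) - 5) - (1 + 2*(-1))*(-1)) + 36 = (-6 + 4)*((2 - 5) - (1 - 2)*(-1)) + 36 = -2*(-3 - 1*(-1)*(-1)) + 36 = -2*(-3 + 1*(-1)) + 36 = -2*(-3 - 1) + 36 = -2*(-4) + 36 = 8 + 36 = 44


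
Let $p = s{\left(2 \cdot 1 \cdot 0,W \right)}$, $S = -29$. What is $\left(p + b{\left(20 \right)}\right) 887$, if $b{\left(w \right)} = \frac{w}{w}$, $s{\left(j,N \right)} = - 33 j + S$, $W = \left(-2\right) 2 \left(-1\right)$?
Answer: $-24836$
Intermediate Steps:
$W = 4$ ($W = \left(-4\right) \left(-1\right) = 4$)
$s{\left(j,N \right)} = -29 - 33 j$ ($s{\left(j,N \right)} = - 33 j - 29 = -29 - 33 j$)
$b{\left(w \right)} = 1$
$p = -29$ ($p = -29 - 33 \cdot 2 \cdot 1 \cdot 0 = -29 - 33 \cdot 2 \cdot 0 = -29 - 0 = -29 + 0 = -29$)
$\left(p + b{\left(20 \right)}\right) 887 = \left(-29 + 1\right) 887 = \left(-28\right) 887 = -24836$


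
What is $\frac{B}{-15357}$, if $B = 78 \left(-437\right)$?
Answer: $\frac{11362}{5119} \approx 2.2196$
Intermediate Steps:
$B = -34086$
$\frac{B}{-15357} = - \frac{34086}{-15357} = \left(-34086\right) \left(- \frac{1}{15357}\right) = \frac{11362}{5119}$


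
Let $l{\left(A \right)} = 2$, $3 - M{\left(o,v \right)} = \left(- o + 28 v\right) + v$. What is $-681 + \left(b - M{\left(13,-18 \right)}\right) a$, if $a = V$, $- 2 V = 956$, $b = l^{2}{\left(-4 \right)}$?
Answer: $254571$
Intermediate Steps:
$M{\left(o,v \right)} = 3 + o - 29 v$ ($M{\left(o,v \right)} = 3 - \left(\left(- o + 28 v\right) + v\right) = 3 - \left(- o + 29 v\right) = 3 + \left(o - 29 v\right) = 3 + o - 29 v$)
$b = 4$ ($b = 2^{2} = 4$)
$V = -478$ ($V = \left(- \frac{1}{2}\right) 956 = -478$)
$a = -478$
$-681 + \left(b - M{\left(13,-18 \right)}\right) a = -681 + \left(4 - \left(3 + 13 - -522\right)\right) \left(-478\right) = -681 + \left(4 - \left(3 + 13 + 522\right)\right) \left(-478\right) = -681 + \left(4 - 538\right) \left(-478\right) = -681 - -255252 = -681 + 255252 = 254571$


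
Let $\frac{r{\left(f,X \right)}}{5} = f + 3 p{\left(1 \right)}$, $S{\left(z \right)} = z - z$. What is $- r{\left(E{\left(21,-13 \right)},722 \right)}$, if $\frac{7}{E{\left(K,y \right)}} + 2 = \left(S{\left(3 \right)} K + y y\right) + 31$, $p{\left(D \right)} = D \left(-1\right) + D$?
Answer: $- \frac{35}{198} \approx -0.17677$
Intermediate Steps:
$S{\left(z \right)} = 0$
$p{\left(D \right)} = 0$ ($p{\left(D \right)} = - D + D = 0$)
$E{\left(K,y \right)} = \frac{7}{29 + y^{2}}$ ($E{\left(K,y \right)} = \frac{7}{-2 + \left(\left(0 K + y y\right) + 31\right)} = \frac{7}{-2 + \left(\left(0 + y^{2}\right) + 31\right)} = \frac{7}{-2 + \left(y^{2} + 31\right)} = \frac{7}{-2 + \left(31 + y^{2}\right)} = \frac{7}{29 + y^{2}}$)
$r{\left(f,X \right)} = 5 f$ ($r{\left(f,X \right)} = 5 \left(f + 3 \cdot 0\right) = 5 \left(f + 0\right) = 5 f$)
$- r{\left(E{\left(21,-13 \right)},722 \right)} = - 5 \frac{7}{29 + \left(-13\right)^{2}} = - 5 \frac{7}{29 + 169} = - 5 \cdot \frac{7}{198} = - 5 \cdot 7 \cdot \frac{1}{198} = - \frac{5 \cdot 7}{198} = \left(-1\right) \frac{35}{198} = - \frac{35}{198}$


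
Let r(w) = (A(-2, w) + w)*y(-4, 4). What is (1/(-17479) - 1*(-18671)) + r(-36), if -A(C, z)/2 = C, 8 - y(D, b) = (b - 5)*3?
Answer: 320197800/17479 ≈ 18319.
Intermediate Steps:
y(D, b) = 23 - 3*b (y(D, b) = 8 - (b - 5)*3 = 8 - (-5 + b)*3 = 8 - (-15 + 3*b) = 8 + (15 - 3*b) = 23 - 3*b)
A(C, z) = -2*C
r(w) = 44 + 11*w (r(w) = (-2*(-2) + w)*(23 - 3*4) = (4 + w)*(23 - 12) = (4 + w)*11 = 44 + 11*w)
(1/(-17479) - 1*(-18671)) + r(-36) = (1/(-17479) - 1*(-18671)) + (44 + 11*(-36)) = (-1/17479 + 18671) + (44 - 396) = 326350408/17479 - 352 = 320197800/17479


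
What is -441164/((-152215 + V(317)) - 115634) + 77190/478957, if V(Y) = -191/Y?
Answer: 18383931318769/10166859034517 ≈ 1.8082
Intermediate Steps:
-441164/((-152215 + V(317)) - 115634) + 77190/478957 = -441164/((-152215 - 191/317) - 115634) + 77190/478957 = -441164/(-48252346/317 - 115634) + 77190/478957 = -441164/(-84908324/317) + 77190/478957 = -441164*(-317/84908324) + 77190/478957 = 34962247/21227081 + 77190/478957 = 18383931318769/10166859034517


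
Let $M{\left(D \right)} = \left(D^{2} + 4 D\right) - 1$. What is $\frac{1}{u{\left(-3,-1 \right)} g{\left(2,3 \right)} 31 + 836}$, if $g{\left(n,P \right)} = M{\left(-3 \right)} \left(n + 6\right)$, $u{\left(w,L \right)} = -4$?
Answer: $\frac{1}{4804} \approx 0.00020816$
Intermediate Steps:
$M{\left(D \right)} = -1 + D^{2} + 4 D$
$g{\left(n,P \right)} = -24 - 4 n$ ($g{\left(n,P \right)} = \left(-1 + \left(-3\right)^{2} + 4 \left(-3\right)\right) \left(n + 6\right) = \left(-1 + 9 - 12\right) \left(6 + n\right) = - 4 \left(6 + n\right) = -24 - 4 n$)
$\frac{1}{u{\left(-3,-1 \right)} g{\left(2,3 \right)} 31 + 836} = \frac{1}{- 4 \left(-24 - 8\right) 31 + 836} = \frac{1}{\left(-4\right) \left(-32\right) 31 + 836} = \frac{1}{128 \cdot 31 + 836} = \frac{1}{3968 + 836} = \frac{1}{4804}$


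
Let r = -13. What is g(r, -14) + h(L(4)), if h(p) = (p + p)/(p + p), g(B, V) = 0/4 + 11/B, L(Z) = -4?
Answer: 2/13 ≈ 0.15385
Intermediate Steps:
g(B, V) = 11/B (g(B, V) = 0*(1/4) + 11/B = 0 + 11/B = 11/B)
h(p) = 1 (h(p) = (2*p)/((2*p)) = (2*p)*(1/(2*p)) = 1)
g(r, -14) + h(L(4)) = 11/(-13) + 1 = 11*(-1/13) + 1 = -11/13 + 1 = 2/13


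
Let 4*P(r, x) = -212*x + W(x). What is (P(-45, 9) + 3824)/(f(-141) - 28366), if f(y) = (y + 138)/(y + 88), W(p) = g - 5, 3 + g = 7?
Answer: -709511/6013580 ≈ -0.11798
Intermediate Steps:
g = 4 (g = -3 + 7 = 4)
W(p) = -1 (W(p) = 4 - 5 = -1)
f(y) = (138 + y)/(88 + y)
P(r, x) = -¼ - 53*x (P(r, x) = (-212*x - 1)/4 = (-1 - 212*x)/4 = -¼ - 53*x)
(P(-45, 9) + 3824)/(f(-141) - 28366) = ((-¼ - 53*9) + 3824)/((138 - 141)/(88 - 141) - 28366) = ((-¼ - 477) + 3824)/(-3/(-53) - 28366) = (-1909/4 + 3824)/(-1/53*(-3) - 28366) = 13387/(4*(3/53 - 28366)) = 13387/(4*(-1503395/53)) = (13387/4)*(-53/1503395) = -709511/6013580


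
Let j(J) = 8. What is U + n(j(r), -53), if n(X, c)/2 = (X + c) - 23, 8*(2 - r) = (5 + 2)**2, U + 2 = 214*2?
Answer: 290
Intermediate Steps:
U = 426 (U = -2 + 214*2 = -2 + 428 = 426)
r = -33/8 (r = 2 - (5 + 2)**2/8 = 2 - 1/8*7**2 = 2 - 1/8*49 = 2 - 49/8 = -33/8 ≈ -4.1250)
n(X, c) = -46 + 2*X + 2*c (n(X, c) = 2*((X + c) - 23) = 2*(-23 + X + c) = -46 + 2*X + 2*c)
U + n(j(r), -53) = 426 + (-46 + 2*8 + 2*(-53)) = 426 + (-46 + 16 - 106) = 426 - 136 = 290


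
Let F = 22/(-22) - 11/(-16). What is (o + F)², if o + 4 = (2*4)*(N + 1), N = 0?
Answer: 3481/256 ≈ 13.598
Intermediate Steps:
o = 4 (o = -4 + (2*4)*(0 + 1) = -4 + 8*1 = -4 + 8 = 4)
F = -5/16 (F = 22*(-1/22) - 11*(-1/16) = -1 + 11/16 = -5/16 ≈ -0.31250)
(o + F)² = (4 - 5/16)² = (59/16)² = 3481/256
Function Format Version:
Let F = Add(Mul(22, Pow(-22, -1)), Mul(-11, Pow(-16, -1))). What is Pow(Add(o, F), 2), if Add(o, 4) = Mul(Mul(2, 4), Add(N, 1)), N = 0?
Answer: Rational(3481, 256) ≈ 13.598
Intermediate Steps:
o = 4 (o = Add(-4, Mul(Mul(2, 4), Add(0, 1))) = Add(-4, Mul(8, 1)) = Add(-4, 8) = 4)
F = Rational(-5, 16) (F = Add(Mul(22, Rational(-1, 22)), Mul(-11, Rational(-1, 16))) = Add(-1, Rational(11, 16)) = Rational(-5, 16) ≈ -0.31250)
Pow(Add(o, F), 2) = Pow(Add(4, Rational(-5, 16)), 2) = Pow(Rational(59, 16), 2) = Rational(3481, 256)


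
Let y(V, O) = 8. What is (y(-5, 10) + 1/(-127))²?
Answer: 1030225/16129 ≈ 63.874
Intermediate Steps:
(y(-5, 10) + 1/(-127))² = (8 + 1/(-127))² = (8 - 1/127)² = (1015/127)² = 1030225/16129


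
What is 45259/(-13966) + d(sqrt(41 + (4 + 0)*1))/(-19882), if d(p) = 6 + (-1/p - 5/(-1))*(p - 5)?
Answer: -449780059/138836006 - 23*sqrt(5)/29823 ≈ -3.2414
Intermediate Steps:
d(p) = 6 + (-5 + p)*(5 - 1/p) (d(p) = 6 + (-1/p - 5*(-1))*(-5 + p) = 6 + (-1/p + 5)*(-5 + p) = 6 + (5 - 1/p)*(-5 + p) = 6 + (-5 + p)*(5 - 1/p))
45259/(-13966) + d(sqrt(41 + (4 + 0)*1))/(-19882) = 45259/(-13966) + (-20 + 5*sqrt(41 + (4 + 0)*1) + 5/(sqrt(41 + (4 + 0)*1)))/(-19882) = 45259*(-1/13966) + (-20 + 5*sqrt(41 + 4*1) + 5/(sqrt(41 + 4*1)))*(-1/19882) = -45259/13966 + (-20 + 5*sqrt(41 + 4) + 5/(sqrt(41 + 4)))*(-1/19882) = -45259/13966 + (-20 + 5*sqrt(45) + 5/(sqrt(45)))*(-1/19882) = -45259/13966 + (-20 + 5*(3*sqrt(5)) + 5/((3*sqrt(5))))*(-1/19882) = -45259/13966 + (-20 + 15*sqrt(5) + 5*(sqrt(5)/15))*(-1/19882) = -45259/13966 + (-20 + 15*sqrt(5) + sqrt(5)/3)*(-1/19882) = -45259/13966 + (-20 + 46*sqrt(5)/3)*(-1/19882) = -45259/13966 + (10/9941 - 23*sqrt(5)/29823) = -449780059/138836006 - 23*sqrt(5)/29823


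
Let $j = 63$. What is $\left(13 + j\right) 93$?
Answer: $7068$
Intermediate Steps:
$\left(13 + j\right) 93 = \left(13 + 63\right) 93 = 76 \cdot 93 = 7068$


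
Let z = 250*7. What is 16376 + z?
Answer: 18126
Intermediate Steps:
z = 1750
16376 + z = 16376 + 1750 = 18126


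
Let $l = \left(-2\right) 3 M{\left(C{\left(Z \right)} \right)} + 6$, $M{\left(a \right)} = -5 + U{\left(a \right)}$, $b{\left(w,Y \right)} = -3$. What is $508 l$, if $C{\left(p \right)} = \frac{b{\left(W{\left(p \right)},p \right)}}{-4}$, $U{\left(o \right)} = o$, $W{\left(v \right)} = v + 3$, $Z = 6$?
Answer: $16002$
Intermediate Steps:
$W{\left(v \right)} = 3 + v$
$C{\left(p \right)} = \frac{3}{4}$ ($C{\left(p \right)} = - \frac{3}{-4} = \left(-3\right) \left(- \frac{1}{4}\right) = \frac{3}{4}$)
$M{\left(a \right)} = -5 + a$
$l = \frac{63}{2}$ ($l = \left(-2\right) 3 \left(-5 + \frac{3}{4}\right) + 6 = \left(-6\right) \left(- \frac{17}{4}\right) + 6 = \frac{51}{2} + 6 = \frac{63}{2} \approx 31.5$)
$508 l = 508 \cdot \frac{63}{2} = 16002$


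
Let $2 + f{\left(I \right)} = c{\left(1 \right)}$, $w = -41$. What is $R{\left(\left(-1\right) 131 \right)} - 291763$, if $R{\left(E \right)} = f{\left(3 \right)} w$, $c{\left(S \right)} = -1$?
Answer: $-291640$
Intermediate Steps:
$f{\left(I \right)} = -3$ ($f{\left(I \right)} = -2 - 1 = -3$)
$R{\left(E \right)} = 123$ ($R{\left(E \right)} = \left(-3\right) \left(-41\right) = 123$)
$R{\left(\left(-1\right) 131 \right)} - 291763 = 123 - 291763 = -291640$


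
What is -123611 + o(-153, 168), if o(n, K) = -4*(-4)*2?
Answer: -123579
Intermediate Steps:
o(n, K) = 32 (o(n, K) = 16*2 = 32)
-123611 + o(-153, 168) = -123611 + 32 = -123579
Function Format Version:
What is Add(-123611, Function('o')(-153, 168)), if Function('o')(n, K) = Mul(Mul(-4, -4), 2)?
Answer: -123579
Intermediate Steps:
Function('o')(n, K) = 32 (Function('o')(n, K) = Mul(16, 2) = 32)
Add(-123611, Function('o')(-153, 168)) = Add(-123611, 32) = -123579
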